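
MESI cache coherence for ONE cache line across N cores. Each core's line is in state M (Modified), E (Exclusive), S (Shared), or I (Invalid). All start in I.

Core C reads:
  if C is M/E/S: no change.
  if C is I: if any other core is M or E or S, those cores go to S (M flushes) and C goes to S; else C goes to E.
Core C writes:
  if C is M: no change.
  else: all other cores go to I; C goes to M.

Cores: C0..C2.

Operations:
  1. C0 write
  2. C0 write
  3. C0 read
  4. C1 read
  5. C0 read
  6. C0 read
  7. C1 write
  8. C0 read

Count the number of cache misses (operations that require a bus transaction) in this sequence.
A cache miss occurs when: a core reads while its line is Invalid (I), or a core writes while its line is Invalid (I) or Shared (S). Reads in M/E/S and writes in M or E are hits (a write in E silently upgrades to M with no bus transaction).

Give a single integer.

Op 1: C0 write [C0 write: invalidate none -> C0=M] -> [M,I,I] [MISS #1: write from I]
Op 2: C0 write [C0 write: already M (modified), no change] -> [M,I,I] [hit: write from M]
Op 3: C0 read [C0 read: already in M, no change] -> [M,I,I] [hit: read from M]
Op 4: C1 read [C1 read from I: others=['C0=M'] -> C1=S, others downsized to S] -> [S,S,I] [MISS #2: read from I]
Op 5: C0 read [C0 read: already in S, no change] -> [S,S,I] [hit: read from S]
Op 6: C0 read [C0 read: already in S, no change] -> [S,S,I] [hit: read from S]
Op 7: C1 write [C1 write: invalidate ['C0=S'] -> C1=M] -> [I,M,I] [MISS #3: write from S]
Op 8: C0 read [C0 read from I: others=['C1=M'] -> C0=S, others downsized to S] -> [S,S,I] [MISS #4: read from I]

Answer: 4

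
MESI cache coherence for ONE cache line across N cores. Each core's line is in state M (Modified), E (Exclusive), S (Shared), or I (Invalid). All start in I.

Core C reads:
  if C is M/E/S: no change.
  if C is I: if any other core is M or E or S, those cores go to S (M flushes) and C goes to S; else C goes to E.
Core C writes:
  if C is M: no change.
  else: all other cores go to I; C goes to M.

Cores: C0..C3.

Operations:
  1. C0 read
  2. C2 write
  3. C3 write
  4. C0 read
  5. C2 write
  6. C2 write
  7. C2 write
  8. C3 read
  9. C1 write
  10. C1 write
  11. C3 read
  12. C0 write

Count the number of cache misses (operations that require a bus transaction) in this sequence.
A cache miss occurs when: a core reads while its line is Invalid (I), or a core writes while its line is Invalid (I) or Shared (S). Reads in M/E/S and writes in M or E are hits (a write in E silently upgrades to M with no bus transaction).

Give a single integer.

Answer: 9

Derivation:
Op 1: C0 read [C0 read from I: no other sharers -> C0=E (exclusive)] -> [E,I,I,I] [MISS #1: read from I]
Op 2: C2 write [C2 write: invalidate ['C0=E'] -> C2=M] -> [I,I,M,I] [MISS #2: write from I]
Op 3: C3 write [C3 write: invalidate ['C2=M'] -> C3=M] -> [I,I,I,M] [MISS #3: write from I]
Op 4: C0 read [C0 read from I: others=['C3=M'] -> C0=S, others downsized to S] -> [S,I,I,S] [MISS #4: read from I]
Op 5: C2 write [C2 write: invalidate ['C0=S', 'C3=S'] -> C2=M] -> [I,I,M,I] [MISS #5: write from I]
Op 6: C2 write [C2 write: already M (modified), no change] -> [I,I,M,I] [hit: write from M]
Op 7: C2 write [C2 write: already M (modified), no change] -> [I,I,M,I] [hit: write from M]
Op 8: C3 read [C3 read from I: others=['C2=M'] -> C3=S, others downsized to S] -> [I,I,S,S] [MISS #6: read from I]
Op 9: C1 write [C1 write: invalidate ['C2=S', 'C3=S'] -> C1=M] -> [I,M,I,I] [MISS #7: write from I]
Op 10: C1 write [C1 write: already M (modified), no change] -> [I,M,I,I] [hit: write from M]
Op 11: C3 read [C3 read from I: others=['C1=M'] -> C3=S, others downsized to S] -> [I,S,I,S] [MISS #8: read from I]
Op 12: C0 write [C0 write: invalidate ['C1=S', 'C3=S'] -> C0=M] -> [M,I,I,I] [MISS #9: write from I]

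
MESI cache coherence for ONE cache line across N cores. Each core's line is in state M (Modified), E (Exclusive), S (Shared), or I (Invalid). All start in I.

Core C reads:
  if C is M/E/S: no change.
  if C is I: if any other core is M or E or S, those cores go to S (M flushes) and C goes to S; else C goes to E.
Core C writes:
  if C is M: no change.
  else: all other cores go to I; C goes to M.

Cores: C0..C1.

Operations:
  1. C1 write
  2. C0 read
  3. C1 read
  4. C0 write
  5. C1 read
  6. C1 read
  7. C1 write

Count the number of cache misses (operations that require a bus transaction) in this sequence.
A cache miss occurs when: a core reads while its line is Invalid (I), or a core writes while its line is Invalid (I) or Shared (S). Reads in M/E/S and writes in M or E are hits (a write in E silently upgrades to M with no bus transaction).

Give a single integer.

Answer: 5

Derivation:
Op 1: C1 write [C1 write: invalidate none -> C1=M] -> [I,M] [MISS #1: write from I]
Op 2: C0 read [C0 read from I: others=['C1=M'] -> C0=S, others downsized to S] -> [S,S] [MISS #2: read from I]
Op 3: C1 read [C1 read: already in S, no change] -> [S,S] [hit: read from S]
Op 4: C0 write [C0 write: invalidate ['C1=S'] -> C0=M] -> [M,I] [MISS #3: write from S]
Op 5: C1 read [C1 read from I: others=['C0=M'] -> C1=S, others downsized to S] -> [S,S] [MISS #4: read from I]
Op 6: C1 read [C1 read: already in S, no change] -> [S,S] [hit: read from S]
Op 7: C1 write [C1 write: invalidate ['C0=S'] -> C1=M] -> [I,M] [MISS #5: write from S]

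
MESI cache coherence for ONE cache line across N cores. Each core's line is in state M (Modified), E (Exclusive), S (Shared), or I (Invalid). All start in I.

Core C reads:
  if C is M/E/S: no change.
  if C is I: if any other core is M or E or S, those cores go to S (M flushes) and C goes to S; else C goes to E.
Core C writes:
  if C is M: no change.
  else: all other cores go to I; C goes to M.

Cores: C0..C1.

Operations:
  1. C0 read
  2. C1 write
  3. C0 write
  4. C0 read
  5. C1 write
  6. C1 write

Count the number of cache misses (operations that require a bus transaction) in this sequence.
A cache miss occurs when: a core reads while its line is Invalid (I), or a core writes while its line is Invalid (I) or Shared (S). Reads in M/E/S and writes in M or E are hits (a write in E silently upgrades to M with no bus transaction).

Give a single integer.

Answer: 4

Derivation:
Op 1: C0 read [C0 read from I: no other sharers -> C0=E (exclusive)] -> [E,I] [MISS #1: read from I]
Op 2: C1 write [C1 write: invalidate ['C0=E'] -> C1=M] -> [I,M] [MISS #2: write from I]
Op 3: C0 write [C0 write: invalidate ['C1=M'] -> C0=M] -> [M,I] [MISS #3: write from I]
Op 4: C0 read [C0 read: already in M, no change] -> [M,I] [hit: read from M]
Op 5: C1 write [C1 write: invalidate ['C0=M'] -> C1=M] -> [I,M] [MISS #4: write from I]
Op 6: C1 write [C1 write: already M (modified), no change] -> [I,M] [hit: write from M]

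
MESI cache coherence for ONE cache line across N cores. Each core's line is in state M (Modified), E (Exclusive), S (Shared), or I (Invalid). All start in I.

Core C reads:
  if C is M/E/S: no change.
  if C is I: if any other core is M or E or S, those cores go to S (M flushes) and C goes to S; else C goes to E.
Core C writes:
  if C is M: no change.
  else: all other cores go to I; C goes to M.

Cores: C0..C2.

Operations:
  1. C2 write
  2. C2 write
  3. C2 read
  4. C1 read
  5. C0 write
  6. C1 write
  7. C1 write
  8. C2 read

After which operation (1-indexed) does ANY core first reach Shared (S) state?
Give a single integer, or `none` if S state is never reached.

Op 1: C2 write [C2 write: invalidate none -> C2=M] -> [I,I,M]
Op 2: C2 write [C2 write: already M (modified), no change] -> [I,I,M]
Op 3: C2 read [C2 read: already in M, no change] -> [I,I,M]
Op 4: C1 read [C1 read from I: others=['C2=M'] -> C1=S, others downsized to S] -> [I,S,S]
  -> First S state at op 4; remaining ops need not be traced.

Answer: 4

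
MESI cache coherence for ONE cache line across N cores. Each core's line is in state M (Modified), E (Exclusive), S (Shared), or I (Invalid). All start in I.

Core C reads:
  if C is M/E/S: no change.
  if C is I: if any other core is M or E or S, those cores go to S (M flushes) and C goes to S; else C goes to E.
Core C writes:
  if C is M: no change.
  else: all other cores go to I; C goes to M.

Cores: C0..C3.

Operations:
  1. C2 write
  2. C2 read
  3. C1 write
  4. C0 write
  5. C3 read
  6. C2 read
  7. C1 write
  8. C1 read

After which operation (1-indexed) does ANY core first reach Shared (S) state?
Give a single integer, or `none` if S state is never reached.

Op 1: C2 write [C2 write: invalidate none -> C2=M] -> [I,I,M,I]
Op 2: C2 read [C2 read: already in M, no change] -> [I,I,M,I]
Op 3: C1 write [C1 write: invalidate ['C2=M'] -> C1=M] -> [I,M,I,I]
Op 4: C0 write [C0 write: invalidate ['C1=M'] -> C0=M] -> [M,I,I,I]
Op 5: C3 read [C3 read from I: others=['C0=M'] -> C3=S, others downsized to S] -> [S,I,I,S]
  -> First S state at op 5; remaining ops need not be traced.

Answer: 5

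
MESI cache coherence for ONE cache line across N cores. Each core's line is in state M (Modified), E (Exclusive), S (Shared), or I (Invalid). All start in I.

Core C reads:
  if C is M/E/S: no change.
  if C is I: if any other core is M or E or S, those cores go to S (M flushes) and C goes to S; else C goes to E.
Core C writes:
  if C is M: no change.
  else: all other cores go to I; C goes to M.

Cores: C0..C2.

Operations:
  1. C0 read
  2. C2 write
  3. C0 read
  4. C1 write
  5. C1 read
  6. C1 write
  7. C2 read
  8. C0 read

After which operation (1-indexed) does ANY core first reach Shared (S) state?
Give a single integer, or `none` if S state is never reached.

Op 1: C0 read [C0 read from I: no other sharers -> C0=E (exclusive)] -> [E,I,I]
Op 2: C2 write [C2 write: invalidate ['C0=E'] -> C2=M] -> [I,I,M]
Op 3: C0 read [C0 read from I: others=['C2=M'] -> C0=S, others downsized to S] -> [S,I,S]
  -> First S state at op 3; remaining ops need not be traced.

Answer: 3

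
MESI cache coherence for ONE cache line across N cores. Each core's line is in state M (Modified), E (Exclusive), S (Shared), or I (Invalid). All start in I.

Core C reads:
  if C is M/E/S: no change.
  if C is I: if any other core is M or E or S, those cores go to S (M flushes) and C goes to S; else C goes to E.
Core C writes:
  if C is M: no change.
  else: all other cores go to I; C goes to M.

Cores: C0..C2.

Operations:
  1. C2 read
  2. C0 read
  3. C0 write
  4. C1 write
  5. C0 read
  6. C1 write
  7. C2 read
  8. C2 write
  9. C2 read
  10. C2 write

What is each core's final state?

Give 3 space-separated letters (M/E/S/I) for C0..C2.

Op 1: C2 read [C2 read from I: no other sharers -> C2=E (exclusive)] -> [I,I,E]
Op 2: C0 read [C0 read from I: others=['C2=E'] -> C0=S, others downsized to S] -> [S,I,S]
Op 3: C0 write [C0 write: invalidate ['C2=S'] -> C0=M] -> [M,I,I]
Op 4: C1 write [C1 write: invalidate ['C0=M'] -> C1=M] -> [I,M,I]
Op 5: C0 read [C0 read from I: others=['C1=M'] -> C0=S, others downsized to S] -> [S,S,I]
Op 6: C1 write [C1 write: invalidate ['C0=S'] -> C1=M] -> [I,M,I]
Op 7: C2 read [C2 read from I: others=['C1=M'] -> C2=S, others downsized to S] -> [I,S,S]
Op 8: C2 write [C2 write: invalidate ['C1=S'] -> C2=M] -> [I,I,M]
Op 9: C2 read [C2 read: already in M, no change] -> [I,I,M]
Op 10: C2 write [C2 write: already M (modified), no change] -> [I,I,M]

Answer: I I M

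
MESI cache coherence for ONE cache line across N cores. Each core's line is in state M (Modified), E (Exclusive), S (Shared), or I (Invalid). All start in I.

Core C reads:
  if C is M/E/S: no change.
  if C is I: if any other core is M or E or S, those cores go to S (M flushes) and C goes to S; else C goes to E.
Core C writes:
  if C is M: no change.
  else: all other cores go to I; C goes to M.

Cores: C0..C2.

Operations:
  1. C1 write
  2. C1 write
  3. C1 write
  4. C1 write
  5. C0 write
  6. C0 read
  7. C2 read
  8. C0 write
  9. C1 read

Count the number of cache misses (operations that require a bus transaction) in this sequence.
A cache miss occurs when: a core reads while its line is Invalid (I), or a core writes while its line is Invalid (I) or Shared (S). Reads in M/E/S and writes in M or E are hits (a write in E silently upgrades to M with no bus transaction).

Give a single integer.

Answer: 5

Derivation:
Op 1: C1 write [C1 write: invalidate none -> C1=M] -> [I,M,I] [MISS #1: write from I]
Op 2: C1 write [C1 write: already M (modified), no change] -> [I,M,I] [hit: write from M]
Op 3: C1 write [C1 write: already M (modified), no change] -> [I,M,I] [hit: write from M]
Op 4: C1 write [C1 write: already M (modified), no change] -> [I,M,I] [hit: write from M]
Op 5: C0 write [C0 write: invalidate ['C1=M'] -> C0=M] -> [M,I,I] [MISS #2: write from I]
Op 6: C0 read [C0 read: already in M, no change] -> [M,I,I] [hit: read from M]
Op 7: C2 read [C2 read from I: others=['C0=M'] -> C2=S, others downsized to S] -> [S,I,S] [MISS #3: read from I]
Op 8: C0 write [C0 write: invalidate ['C2=S'] -> C0=M] -> [M,I,I] [MISS #4: write from S]
Op 9: C1 read [C1 read from I: others=['C0=M'] -> C1=S, others downsized to S] -> [S,S,I] [MISS #5: read from I]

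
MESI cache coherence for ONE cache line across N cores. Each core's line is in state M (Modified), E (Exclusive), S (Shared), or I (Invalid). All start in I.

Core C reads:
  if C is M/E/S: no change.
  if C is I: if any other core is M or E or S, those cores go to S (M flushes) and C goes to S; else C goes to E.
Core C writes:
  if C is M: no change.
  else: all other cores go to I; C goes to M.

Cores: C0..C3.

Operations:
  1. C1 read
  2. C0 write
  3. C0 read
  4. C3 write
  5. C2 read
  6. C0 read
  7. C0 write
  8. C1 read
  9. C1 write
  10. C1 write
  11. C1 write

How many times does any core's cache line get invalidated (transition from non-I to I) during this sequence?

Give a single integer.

Answer: 5

Derivation:
Op 1: C1 read [C1 read from I: no other sharers -> C1=E (exclusive)] -> [I,E,I,I] (invalidations this op: 0; running total: 0)
Op 2: C0 write [C0 write: invalidate ['C1=E'] -> C0=M] -> [M,I,I,I] (invalidations this op: 1; running total: 1)
Op 3: C0 read [C0 read: already in M, no change] -> [M,I,I,I] (invalidations this op: 0; running total: 1)
Op 4: C3 write [C3 write: invalidate ['C0=M'] -> C3=M] -> [I,I,I,M] (invalidations this op: 1; running total: 2)
Op 5: C2 read [C2 read from I: others=['C3=M'] -> C2=S, others downsized to S] -> [I,I,S,S] (invalidations this op: 0; running total: 2)
Op 6: C0 read [C0 read from I: others=['C2=S', 'C3=S'] -> C0=S, others downsized to S] -> [S,I,S,S] (invalidations this op: 0; running total: 2)
Op 7: C0 write [C0 write: invalidate ['C2=S', 'C3=S'] -> C0=M] -> [M,I,I,I] (invalidations this op: 2; running total: 4)
Op 8: C1 read [C1 read from I: others=['C0=M'] -> C1=S, others downsized to S] -> [S,S,I,I] (invalidations this op: 0; running total: 4)
Op 9: C1 write [C1 write: invalidate ['C0=S'] -> C1=M] -> [I,M,I,I] (invalidations this op: 1; running total: 5)
Op 10: C1 write [C1 write: already M (modified), no change] -> [I,M,I,I] (invalidations this op: 0; running total: 5)
Op 11: C1 write [C1 write: already M (modified), no change] -> [I,M,I,I] (invalidations this op: 0; running total: 5)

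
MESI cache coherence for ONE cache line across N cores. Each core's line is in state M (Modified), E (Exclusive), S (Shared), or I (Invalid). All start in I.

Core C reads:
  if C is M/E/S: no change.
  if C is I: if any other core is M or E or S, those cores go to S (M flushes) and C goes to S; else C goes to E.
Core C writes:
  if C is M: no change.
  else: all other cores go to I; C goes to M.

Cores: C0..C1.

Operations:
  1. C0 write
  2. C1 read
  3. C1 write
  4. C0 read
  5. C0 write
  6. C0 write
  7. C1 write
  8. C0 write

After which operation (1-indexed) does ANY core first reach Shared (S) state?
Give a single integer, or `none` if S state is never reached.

Answer: 2

Derivation:
Op 1: C0 write [C0 write: invalidate none -> C0=M] -> [M,I]
Op 2: C1 read [C1 read from I: others=['C0=M'] -> C1=S, others downsized to S] -> [S,S]
  -> First S state at op 2; remaining ops need not be traced.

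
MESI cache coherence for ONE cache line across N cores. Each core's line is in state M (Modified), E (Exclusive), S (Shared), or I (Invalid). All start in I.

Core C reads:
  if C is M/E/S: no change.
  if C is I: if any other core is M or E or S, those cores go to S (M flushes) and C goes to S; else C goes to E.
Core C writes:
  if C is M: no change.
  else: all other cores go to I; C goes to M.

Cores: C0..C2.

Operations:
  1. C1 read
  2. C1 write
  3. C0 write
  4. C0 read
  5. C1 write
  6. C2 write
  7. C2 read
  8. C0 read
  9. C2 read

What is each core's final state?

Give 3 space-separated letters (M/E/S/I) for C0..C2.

Op 1: C1 read [C1 read from I: no other sharers -> C1=E (exclusive)] -> [I,E,I]
Op 2: C1 write [C1 write: invalidate none -> C1=M] -> [I,M,I]
Op 3: C0 write [C0 write: invalidate ['C1=M'] -> C0=M] -> [M,I,I]
Op 4: C0 read [C0 read: already in M, no change] -> [M,I,I]
Op 5: C1 write [C1 write: invalidate ['C0=M'] -> C1=M] -> [I,M,I]
Op 6: C2 write [C2 write: invalidate ['C1=M'] -> C2=M] -> [I,I,M]
Op 7: C2 read [C2 read: already in M, no change] -> [I,I,M]
Op 8: C0 read [C0 read from I: others=['C2=M'] -> C0=S, others downsized to S] -> [S,I,S]
Op 9: C2 read [C2 read: already in S, no change] -> [S,I,S]

Answer: S I S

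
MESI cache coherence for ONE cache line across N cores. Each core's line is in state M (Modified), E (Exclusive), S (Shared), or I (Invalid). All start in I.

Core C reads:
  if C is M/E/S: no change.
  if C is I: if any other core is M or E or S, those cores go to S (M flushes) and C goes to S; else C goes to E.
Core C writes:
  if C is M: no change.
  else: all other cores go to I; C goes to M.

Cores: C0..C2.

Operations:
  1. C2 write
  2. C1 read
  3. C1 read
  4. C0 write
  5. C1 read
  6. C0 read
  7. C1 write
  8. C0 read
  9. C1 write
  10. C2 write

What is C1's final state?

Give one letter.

Answer: I

Derivation:
Op 1: C2 write [C2 write: invalidate none -> C2=M] -> [I,I,M]
Op 2: C1 read [C1 read from I: others=['C2=M'] -> C1=S, others downsized to S] -> [I,S,S]
Op 3: C1 read [C1 read: already in S, no change] -> [I,S,S]
Op 4: C0 write [C0 write: invalidate ['C1=S', 'C2=S'] -> C0=M] -> [M,I,I]
Op 5: C1 read [C1 read from I: others=['C0=M'] -> C1=S, others downsized to S] -> [S,S,I]
Op 6: C0 read [C0 read: already in S, no change] -> [S,S,I]
Op 7: C1 write [C1 write: invalidate ['C0=S'] -> C1=M] -> [I,M,I]
Op 8: C0 read [C0 read from I: others=['C1=M'] -> C0=S, others downsized to S] -> [S,S,I]
Op 9: C1 write [C1 write: invalidate ['C0=S'] -> C1=M] -> [I,M,I]
Op 10: C2 write [C2 write: invalidate ['C1=M'] -> C2=M] -> [I,I,M]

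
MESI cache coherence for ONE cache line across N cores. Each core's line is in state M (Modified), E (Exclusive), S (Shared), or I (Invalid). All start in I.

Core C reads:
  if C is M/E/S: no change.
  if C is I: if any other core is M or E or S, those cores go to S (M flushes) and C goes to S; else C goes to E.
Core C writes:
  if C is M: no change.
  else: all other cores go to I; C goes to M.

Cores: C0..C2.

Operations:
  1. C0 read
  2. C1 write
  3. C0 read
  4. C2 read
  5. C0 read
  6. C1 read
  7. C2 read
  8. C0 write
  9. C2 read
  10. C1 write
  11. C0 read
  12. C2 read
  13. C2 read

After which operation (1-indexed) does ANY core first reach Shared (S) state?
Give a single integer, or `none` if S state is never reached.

Answer: 3

Derivation:
Op 1: C0 read [C0 read from I: no other sharers -> C0=E (exclusive)] -> [E,I,I]
Op 2: C1 write [C1 write: invalidate ['C0=E'] -> C1=M] -> [I,M,I]
Op 3: C0 read [C0 read from I: others=['C1=M'] -> C0=S, others downsized to S] -> [S,S,I]
  -> First S state at op 3; remaining ops need not be traced.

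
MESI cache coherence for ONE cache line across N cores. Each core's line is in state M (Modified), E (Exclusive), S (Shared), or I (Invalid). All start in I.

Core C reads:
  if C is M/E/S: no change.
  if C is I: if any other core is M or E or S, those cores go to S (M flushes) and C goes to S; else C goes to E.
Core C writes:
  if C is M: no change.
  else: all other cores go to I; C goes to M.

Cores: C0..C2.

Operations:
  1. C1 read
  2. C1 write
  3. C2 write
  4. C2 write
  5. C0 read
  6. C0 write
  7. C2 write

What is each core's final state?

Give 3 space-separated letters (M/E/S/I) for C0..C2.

Op 1: C1 read [C1 read from I: no other sharers -> C1=E (exclusive)] -> [I,E,I]
Op 2: C1 write [C1 write: invalidate none -> C1=M] -> [I,M,I]
Op 3: C2 write [C2 write: invalidate ['C1=M'] -> C2=M] -> [I,I,M]
Op 4: C2 write [C2 write: already M (modified), no change] -> [I,I,M]
Op 5: C0 read [C0 read from I: others=['C2=M'] -> C0=S, others downsized to S] -> [S,I,S]
Op 6: C0 write [C0 write: invalidate ['C2=S'] -> C0=M] -> [M,I,I]
Op 7: C2 write [C2 write: invalidate ['C0=M'] -> C2=M] -> [I,I,M]

Answer: I I M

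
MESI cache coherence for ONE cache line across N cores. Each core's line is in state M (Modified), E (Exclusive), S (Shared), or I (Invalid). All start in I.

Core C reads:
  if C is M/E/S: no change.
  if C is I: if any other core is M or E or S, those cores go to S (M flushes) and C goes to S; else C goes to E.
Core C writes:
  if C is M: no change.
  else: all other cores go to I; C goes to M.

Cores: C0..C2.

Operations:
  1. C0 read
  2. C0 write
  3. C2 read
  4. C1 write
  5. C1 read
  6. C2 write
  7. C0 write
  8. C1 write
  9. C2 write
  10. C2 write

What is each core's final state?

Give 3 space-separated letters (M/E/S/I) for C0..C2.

Answer: I I M

Derivation:
Op 1: C0 read [C0 read from I: no other sharers -> C0=E (exclusive)] -> [E,I,I]
Op 2: C0 write [C0 write: invalidate none -> C0=M] -> [M,I,I]
Op 3: C2 read [C2 read from I: others=['C0=M'] -> C2=S, others downsized to S] -> [S,I,S]
Op 4: C1 write [C1 write: invalidate ['C0=S', 'C2=S'] -> C1=M] -> [I,M,I]
Op 5: C1 read [C1 read: already in M, no change] -> [I,M,I]
Op 6: C2 write [C2 write: invalidate ['C1=M'] -> C2=M] -> [I,I,M]
Op 7: C0 write [C0 write: invalidate ['C2=M'] -> C0=M] -> [M,I,I]
Op 8: C1 write [C1 write: invalidate ['C0=M'] -> C1=M] -> [I,M,I]
Op 9: C2 write [C2 write: invalidate ['C1=M'] -> C2=M] -> [I,I,M]
Op 10: C2 write [C2 write: already M (modified), no change] -> [I,I,M]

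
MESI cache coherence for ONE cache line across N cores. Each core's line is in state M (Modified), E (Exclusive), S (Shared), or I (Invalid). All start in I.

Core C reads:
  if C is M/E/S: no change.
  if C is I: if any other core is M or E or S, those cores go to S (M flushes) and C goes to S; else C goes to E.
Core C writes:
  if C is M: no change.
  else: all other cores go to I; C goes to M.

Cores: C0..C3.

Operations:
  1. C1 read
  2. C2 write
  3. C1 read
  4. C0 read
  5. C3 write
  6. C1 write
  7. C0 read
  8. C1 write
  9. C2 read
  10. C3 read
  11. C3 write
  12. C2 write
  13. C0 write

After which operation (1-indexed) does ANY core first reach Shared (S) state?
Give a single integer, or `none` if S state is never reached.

Answer: 3

Derivation:
Op 1: C1 read [C1 read from I: no other sharers -> C1=E (exclusive)] -> [I,E,I,I]
Op 2: C2 write [C2 write: invalidate ['C1=E'] -> C2=M] -> [I,I,M,I]
Op 3: C1 read [C1 read from I: others=['C2=M'] -> C1=S, others downsized to S] -> [I,S,S,I]
  -> First S state at op 3; remaining ops need not be traced.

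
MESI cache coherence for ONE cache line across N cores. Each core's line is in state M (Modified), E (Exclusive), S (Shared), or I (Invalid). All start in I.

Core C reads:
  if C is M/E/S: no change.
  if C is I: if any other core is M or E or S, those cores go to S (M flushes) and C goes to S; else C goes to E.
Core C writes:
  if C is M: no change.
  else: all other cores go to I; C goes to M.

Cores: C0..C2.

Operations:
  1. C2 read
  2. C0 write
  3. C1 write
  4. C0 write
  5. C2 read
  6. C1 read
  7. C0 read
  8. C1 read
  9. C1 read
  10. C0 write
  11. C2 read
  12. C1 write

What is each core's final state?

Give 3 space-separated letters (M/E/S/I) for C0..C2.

Answer: I M I

Derivation:
Op 1: C2 read [C2 read from I: no other sharers -> C2=E (exclusive)] -> [I,I,E]
Op 2: C0 write [C0 write: invalidate ['C2=E'] -> C0=M] -> [M,I,I]
Op 3: C1 write [C1 write: invalidate ['C0=M'] -> C1=M] -> [I,M,I]
Op 4: C0 write [C0 write: invalidate ['C1=M'] -> C0=M] -> [M,I,I]
Op 5: C2 read [C2 read from I: others=['C0=M'] -> C2=S, others downsized to S] -> [S,I,S]
Op 6: C1 read [C1 read from I: others=['C0=S', 'C2=S'] -> C1=S, others downsized to S] -> [S,S,S]
Op 7: C0 read [C0 read: already in S, no change] -> [S,S,S]
Op 8: C1 read [C1 read: already in S, no change] -> [S,S,S]
Op 9: C1 read [C1 read: already in S, no change] -> [S,S,S]
Op 10: C0 write [C0 write: invalidate ['C1=S', 'C2=S'] -> C0=M] -> [M,I,I]
Op 11: C2 read [C2 read from I: others=['C0=M'] -> C2=S, others downsized to S] -> [S,I,S]
Op 12: C1 write [C1 write: invalidate ['C0=S', 'C2=S'] -> C1=M] -> [I,M,I]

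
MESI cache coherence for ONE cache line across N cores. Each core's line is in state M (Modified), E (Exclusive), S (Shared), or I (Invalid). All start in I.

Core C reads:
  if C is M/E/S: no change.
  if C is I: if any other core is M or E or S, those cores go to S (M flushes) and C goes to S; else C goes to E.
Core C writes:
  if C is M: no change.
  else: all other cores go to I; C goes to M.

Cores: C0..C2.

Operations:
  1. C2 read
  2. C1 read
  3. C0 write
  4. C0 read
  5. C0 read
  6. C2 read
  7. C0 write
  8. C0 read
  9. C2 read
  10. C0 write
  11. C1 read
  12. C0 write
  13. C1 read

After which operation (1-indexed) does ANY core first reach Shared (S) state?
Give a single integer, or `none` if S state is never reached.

Answer: 2

Derivation:
Op 1: C2 read [C2 read from I: no other sharers -> C2=E (exclusive)] -> [I,I,E]
Op 2: C1 read [C1 read from I: others=['C2=E'] -> C1=S, others downsized to S] -> [I,S,S]
  -> First S state at op 2; remaining ops need not be traced.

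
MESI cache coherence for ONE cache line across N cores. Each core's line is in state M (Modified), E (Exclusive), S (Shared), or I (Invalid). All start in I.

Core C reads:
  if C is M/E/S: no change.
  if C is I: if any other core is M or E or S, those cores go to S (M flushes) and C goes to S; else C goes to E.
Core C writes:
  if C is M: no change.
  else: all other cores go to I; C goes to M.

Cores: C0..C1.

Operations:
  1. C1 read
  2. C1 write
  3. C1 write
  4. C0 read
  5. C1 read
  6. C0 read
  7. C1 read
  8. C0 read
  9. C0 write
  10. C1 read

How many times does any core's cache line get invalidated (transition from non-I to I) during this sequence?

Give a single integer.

Op 1: C1 read [C1 read from I: no other sharers -> C1=E (exclusive)] -> [I,E] (invalidations this op: 0; running total: 0)
Op 2: C1 write [C1 write: invalidate none -> C1=M] -> [I,M] (invalidations this op: 0; running total: 0)
Op 3: C1 write [C1 write: already M (modified), no change] -> [I,M] (invalidations this op: 0; running total: 0)
Op 4: C0 read [C0 read from I: others=['C1=M'] -> C0=S, others downsized to S] -> [S,S] (invalidations this op: 0; running total: 0)
Op 5: C1 read [C1 read: already in S, no change] -> [S,S] (invalidations this op: 0; running total: 0)
Op 6: C0 read [C0 read: already in S, no change] -> [S,S] (invalidations this op: 0; running total: 0)
Op 7: C1 read [C1 read: already in S, no change] -> [S,S] (invalidations this op: 0; running total: 0)
Op 8: C0 read [C0 read: already in S, no change] -> [S,S] (invalidations this op: 0; running total: 0)
Op 9: C0 write [C0 write: invalidate ['C1=S'] -> C0=M] -> [M,I] (invalidations this op: 1; running total: 1)
Op 10: C1 read [C1 read from I: others=['C0=M'] -> C1=S, others downsized to S] -> [S,S] (invalidations this op: 0; running total: 1)

Answer: 1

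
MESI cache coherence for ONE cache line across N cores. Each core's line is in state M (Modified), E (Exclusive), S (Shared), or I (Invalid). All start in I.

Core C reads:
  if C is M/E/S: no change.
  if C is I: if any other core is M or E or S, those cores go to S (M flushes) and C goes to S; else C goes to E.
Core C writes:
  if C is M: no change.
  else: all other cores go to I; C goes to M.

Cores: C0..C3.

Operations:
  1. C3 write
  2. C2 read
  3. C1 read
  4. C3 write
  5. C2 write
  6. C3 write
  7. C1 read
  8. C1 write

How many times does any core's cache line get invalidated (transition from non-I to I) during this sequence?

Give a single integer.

Op 1: C3 write [C3 write: invalidate none -> C3=M] -> [I,I,I,M] (invalidations this op: 0; running total: 0)
Op 2: C2 read [C2 read from I: others=['C3=M'] -> C2=S, others downsized to S] -> [I,I,S,S] (invalidations this op: 0; running total: 0)
Op 3: C1 read [C1 read from I: others=['C2=S', 'C3=S'] -> C1=S, others downsized to S] -> [I,S,S,S] (invalidations this op: 0; running total: 0)
Op 4: C3 write [C3 write: invalidate ['C1=S', 'C2=S'] -> C3=M] -> [I,I,I,M] (invalidations this op: 2; running total: 2)
Op 5: C2 write [C2 write: invalidate ['C3=M'] -> C2=M] -> [I,I,M,I] (invalidations this op: 1; running total: 3)
Op 6: C3 write [C3 write: invalidate ['C2=M'] -> C3=M] -> [I,I,I,M] (invalidations this op: 1; running total: 4)
Op 7: C1 read [C1 read from I: others=['C3=M'] -> C1=S, others downsized to S] -> [I,S,I,S] (invalidations this op: 0; running total: 4)
Op 8: C1 write [C1 write: invalidate ['C3=S'] -> C1=M] -> [I,M,I,I] (invalidations this op: 1; running total: 5)

Answer: 5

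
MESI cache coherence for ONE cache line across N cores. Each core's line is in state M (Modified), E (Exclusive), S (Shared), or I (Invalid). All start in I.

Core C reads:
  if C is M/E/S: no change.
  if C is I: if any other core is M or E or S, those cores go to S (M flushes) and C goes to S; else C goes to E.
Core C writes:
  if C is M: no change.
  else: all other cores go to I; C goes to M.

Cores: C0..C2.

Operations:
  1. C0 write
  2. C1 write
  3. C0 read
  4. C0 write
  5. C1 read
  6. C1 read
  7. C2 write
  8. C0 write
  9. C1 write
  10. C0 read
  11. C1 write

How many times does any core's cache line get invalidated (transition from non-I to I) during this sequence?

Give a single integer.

Answer: 7

Derivation:
Op 1: C0 write [C0 write: invalidate none -> C0=M] -> [M,I,I] (invalidations this op: 0; running total: 0)
Op 2: C1 write [C1 write: invalidate ['C0=M'] -> C1=M] -> [I,M,I] (invalidations this op: 1; running total: 1)
Op 3: C0 read [C0 read from I: others=['C1=M'] -> C0=S, others downsized to S] -> [S,S,I] (invalidations this op: 0; running total: 1)
Op 4: C0 write [C0 write: invalidate ['C1=S'] -> C0=M] -> [M,I,I] (invalidations this op: 1; running total: 2)
Op 5: C1 read [C1 read from I: others=['C0=M'] -> C1=S, others downsized to S] -> [S,S,I] (invalidations this op: 0; running total: 2)
Op 6: C1 read [C1 read: already in S, no change] -> [S,S,I] (invalidations this op: 0; running total: 2)
Op 7: C2 write [C2 write: invalidate ['C0=S', 'C1=S'] -> C2=M] -> [I,I,M] (invalidations this op: 2; running total: 4)
Op 8: C0 write [C0 write: invalidate ['C2=M'] -> C0=M] -> [M,I,I] (invalidations this op: 1; running total: 5)
Op 9: C1 write [C1 write: invalidate ['C0=M'] -> C1=M] -> [I,M,I] (invalidations this op: 1; running total: 6)
Op 10: C0 read [C0 read from I: others=['C1=M'] -> C0=S, others downsized to S] -> [S,S,I] (invalidations this op: 0; running total: 6)
Op 11: C1 write [C1 write: invalidate ['C0=S'] -> C1=M] -> [I,M,I] (invalidations this op: 1; running total: 7)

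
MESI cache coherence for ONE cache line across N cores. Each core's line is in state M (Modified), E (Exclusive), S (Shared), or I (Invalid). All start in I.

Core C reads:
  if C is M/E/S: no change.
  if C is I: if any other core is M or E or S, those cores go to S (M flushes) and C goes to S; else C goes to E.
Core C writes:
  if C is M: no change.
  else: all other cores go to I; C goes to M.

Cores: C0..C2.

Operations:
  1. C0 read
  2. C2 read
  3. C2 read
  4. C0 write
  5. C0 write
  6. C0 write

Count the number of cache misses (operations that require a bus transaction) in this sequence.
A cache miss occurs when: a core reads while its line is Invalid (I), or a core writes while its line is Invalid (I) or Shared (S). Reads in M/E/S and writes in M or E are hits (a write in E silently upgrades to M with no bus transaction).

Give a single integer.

Answer: 3

Derivation:
Op 1: C0 read [C0 read from I: no other sharers -> C0=E (exclusive)] -> [E,I,I] [MISS #1: read from I]
Op 2: C2 read [C2 read from I: others=['C0=E'] -> C2=S, others downsized to S] -> [S,I,S] [MISS #2: read from I]
Op 3: C2 read [C2 read: already in S, no change] -> [S,I,S] [hit: read from S]
Op 4: C0 write [C0 write: invalidate ['C2=S'] -> C0=M] -> [M,I,I] [MISS #3: write from S]
Op 5: C0 write [C0 write: already M (modified), no change] -> [M,I,I] [hit: write from M]
Op 6: C0 write [C0 write: already M (modified), no change] -> [M,I,I] [hit: write from M]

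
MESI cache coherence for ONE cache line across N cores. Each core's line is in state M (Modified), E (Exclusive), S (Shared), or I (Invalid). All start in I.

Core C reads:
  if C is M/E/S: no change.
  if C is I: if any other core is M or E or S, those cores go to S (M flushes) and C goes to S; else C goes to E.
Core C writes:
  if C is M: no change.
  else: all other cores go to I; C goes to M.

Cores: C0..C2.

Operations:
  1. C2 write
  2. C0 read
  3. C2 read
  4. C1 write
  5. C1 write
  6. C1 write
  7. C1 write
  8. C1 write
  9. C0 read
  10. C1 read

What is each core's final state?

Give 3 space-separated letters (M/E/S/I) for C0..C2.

Answer: S S I

Derivation:
Op 1: C2 write [C2 write: invalidate none -> C2=M] -> [I,I,M]
Op 2: C0 read [C0 read from I: others=['C2=M'] -> C0=S, others downsized to S] -> [S,I,S]
Op 3: C2 read [C2 read: already in S, no change] -> [S,I,S]
Op 4: C1 write [C1 write: invalidate ['C0=S', 'C2=S'] -> C1=M] -> [I,M,I]
Op 5: C1 write [C1 write: already M (modified), no change] -> [I,M,I]
Op 6: C1 write [C1 write: already M (modified), no change] -> [I,M,I]
Op 7: C1 write [C1 write: already M (modified), no change] -> [I,M,I]
Op 8: C1 write [C1 write: already M (modified), no change] -> [I,M,I]
Op 9: C0 read [C0 read from I: others=['C1=M'] -> C0=S, others downsized to S] -> [S,S,I]
Op 10: C1 read [C1 read: already in S, no change] -> [S,S,I]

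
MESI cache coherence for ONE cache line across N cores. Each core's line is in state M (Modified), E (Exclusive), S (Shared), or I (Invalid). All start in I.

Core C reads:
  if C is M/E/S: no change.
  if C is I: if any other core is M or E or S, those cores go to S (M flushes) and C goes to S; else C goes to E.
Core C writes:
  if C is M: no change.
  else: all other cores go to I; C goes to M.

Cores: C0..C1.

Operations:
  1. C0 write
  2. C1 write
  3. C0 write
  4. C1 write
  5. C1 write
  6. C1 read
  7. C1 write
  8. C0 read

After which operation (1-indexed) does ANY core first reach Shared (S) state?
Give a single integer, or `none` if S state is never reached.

Op 1: C0 write [C0 write: invalidate none -> C0=M] -> [M,I]
Op 2: C1 write [C1 write: invalidate ['C0=M'] -> C1=M] -> [I,M]
Op 3: C0 write [C0 write: invalidate ['C1=M'] -> C0=M] -> [M,I]
Op 4: C1 write [C1 write: invalidate ['C0=M'] -> C1=M] -> [I,M]
Op 5: C1 write [C1 write: already M (modified), no change] -> [I,M]
Op 6: C1 read [C1 read: already in M, no change] -> [I,M]
Op 7: C1 write [C1 write: already M (modified), no change] -> [I,M]
Op 8: C0 read [C0 read from I: others=['C1=M'] -> C0=S, others downsized to S] -> [S,S]
  -> First S state at op 8; remaining ops need not be traced.

Answer: 8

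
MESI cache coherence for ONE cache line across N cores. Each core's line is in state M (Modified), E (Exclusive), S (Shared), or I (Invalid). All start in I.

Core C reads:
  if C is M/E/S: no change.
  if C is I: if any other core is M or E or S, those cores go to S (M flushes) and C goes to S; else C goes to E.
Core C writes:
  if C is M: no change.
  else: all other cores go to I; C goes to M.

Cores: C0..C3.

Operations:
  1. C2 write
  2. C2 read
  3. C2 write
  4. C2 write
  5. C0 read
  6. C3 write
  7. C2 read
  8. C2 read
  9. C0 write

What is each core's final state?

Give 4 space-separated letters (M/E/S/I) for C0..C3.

Op 1: C2 write [C2 write: invalidate none -> C2=M] -> [I,I,M,I]
Op 2: C2 read [C2 read: already in M, no change] -> [I,I,M,I]
Op 3: C2 write [C2 write: already M (modified), no change] -> [I,I,M,I]
Op 4: C2 write [C2 write: already M (modified), no change] -> [I,I,M,I]
Op 5: C0 read [C0 read from I: others=['C2=M'] -> C0=S, others downsized to S] -> [S,I,S,I]
Op 6: C3 write [C3 write: invalidate ['C0=S', 'C2=S'] -> C3=M] -> [I,I,I,M]
Op 7: C2 read [C2 read from I: others=['C3=M'] -> C2=S, others downsized to S] -> [I,I,S,S]
Op 8: C2 read [C2 read: already in S, no change] -> [I,I,S,S]
Op 9: C0 write [C0 write: invalidate ['C2=S', 'C3=S'] -> C0=M] -> [M,I,I,I]

Answer: M I I I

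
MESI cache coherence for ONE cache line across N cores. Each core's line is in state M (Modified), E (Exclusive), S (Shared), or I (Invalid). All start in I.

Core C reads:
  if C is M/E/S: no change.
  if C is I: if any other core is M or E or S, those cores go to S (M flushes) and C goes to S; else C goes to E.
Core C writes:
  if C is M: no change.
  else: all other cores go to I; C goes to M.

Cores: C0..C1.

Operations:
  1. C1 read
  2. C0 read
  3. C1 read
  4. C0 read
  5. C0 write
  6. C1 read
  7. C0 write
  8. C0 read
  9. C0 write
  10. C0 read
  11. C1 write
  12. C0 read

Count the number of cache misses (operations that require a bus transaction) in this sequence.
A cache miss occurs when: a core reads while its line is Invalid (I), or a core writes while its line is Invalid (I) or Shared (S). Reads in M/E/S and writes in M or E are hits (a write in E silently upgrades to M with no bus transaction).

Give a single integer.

Op 1: C1 read [C1 read from I: no other sharers -> C1=E (exclusive)] -> [I,E] [MISS #1: read from I]
Op 2: C0 read [C0 read from I: others=['C1=E'] -> C0=S, others downsized to S] -> [S,S] [MISS #2: read from I]
Op 3: C1 read [C1 read: already in S, no change] -> [S,S] [hit: read from S]
Op 4: C0 read [C0 read: already in S, no change] -> [S,S] [hit: read from S]
Op 5: C0 write [C0 write: invalidate ['C1=S'] -> C0=M] -> [M,I] [MISS #3: write from S]
Op 6: C1 read [C1 read from I: others=['C0=M'] -> C1=S, others downsized to S] -> [S,S] [MISS #4: read from I]
Op 7: C0 write [C0 write: invalidate ['C1=S'] -> C0=M] -> [M,I] [MISS #5: write from S]
Op 8: C0 read [C0 read: already in M, no change] -> [M,I] [hit: read from M]
Op 9: C0 write [C0 write: already M (modified), no change] -> [M,I] [hit: write from M]
Op 10: C0 read [C0 read: already in M, no change] -> [M,I] [hit: read from M]
Op 11: C1 write [C1 write: invalidate ['C0=M'] -> C1=M] -> [I,M] [MISS #6: write from I]
Op 12: C0 read [C0 read from I: others=['C1=M'] -> C0=S, others downsized to S] -> [S,S] [MISS #7: read from I]

Answer: 7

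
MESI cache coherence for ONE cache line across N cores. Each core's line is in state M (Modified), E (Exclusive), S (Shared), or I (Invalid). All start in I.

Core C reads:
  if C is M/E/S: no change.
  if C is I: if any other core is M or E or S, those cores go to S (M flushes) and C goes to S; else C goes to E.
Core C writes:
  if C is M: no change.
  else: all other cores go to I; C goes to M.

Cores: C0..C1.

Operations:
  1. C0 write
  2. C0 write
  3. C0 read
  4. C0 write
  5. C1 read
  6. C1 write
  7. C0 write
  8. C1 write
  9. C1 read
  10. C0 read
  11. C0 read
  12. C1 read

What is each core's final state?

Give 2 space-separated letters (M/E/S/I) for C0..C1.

Op 1: C0 write [C0 write: invalidate none -> C0=M] -> [M,I]
Op 2: C0 write [C0 write: already M (modified), no change] -> [M,I]
Op 3: C0 read [C0 read: already in M, no change] -> [M,I]
Op 4: C0 write [C0 write: already M (modified), no change] -> [M,I]
Op 5: C1 read [C1 read from I: others=['C0=M'] -> C1=S, others downsized to S] -> [S,S]
Op 6: C1 write [C1 write: invalidate ['C0=S'] -> C1=M] -> [I,M]
Op 7: C0 write [C0 write: invalidate ['C1=M'] -> C0=M] -> [M,I]
Op 8: C1 write [C1 write: invalidate ['C0=M'] -> C1=M] -> [I,M]
Op 9: C1 read [C1 read: already in M, no change] -> [I,M]
Op 10: C0 read [C0 read from I: others=['C1=M'] -> C0=S, others downsized to S] -> [S,S]
Op 11: C0 read [C0 read: already in S, no change] -> [S,S]
Op 12: C1 read [C1 read: already in S, no change] -> [S,S]

Answer: S S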